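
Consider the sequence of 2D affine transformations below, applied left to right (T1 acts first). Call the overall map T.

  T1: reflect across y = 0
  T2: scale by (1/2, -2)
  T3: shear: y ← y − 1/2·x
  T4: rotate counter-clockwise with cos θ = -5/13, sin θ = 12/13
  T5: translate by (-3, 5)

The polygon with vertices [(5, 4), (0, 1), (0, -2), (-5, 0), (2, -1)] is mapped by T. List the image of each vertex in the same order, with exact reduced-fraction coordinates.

image vertices: (-265/26, 245/52), (-63/13, 55/13), (9/13, 85/13), (-83/26, 115/52), (-14/13, 179/26)

T1 reflect across y = 0: (5, 4) → (5, -4); (0, 1) → (0, -1); (0, -2) → (0, 2); (-5, 0) → (-5, 0); (2, -1) → (2, 1)
T2 scale by (1/2, -2): (5, -4) → (5/2, 8); (0, -1) → (0, 2); (0, 2) → (0, -4); (-5, 0) → (-5/2, 0); (2, 1) → (1, -2)
T3 shear: y ← y − 1/2·x: (5/2, 8) → (5/2, 27/4); (0, 2) → (0, 2); (0, -4) → (0, -4); (-5/2, 0) → (-5/2, 5/4); (1, -2) → (1, -5/2)
T4 rotate counter-clockwise with cos θ = -5/13, sin θ = 12/13: (5/2, 27/4) → (-187/26, -15/52); (0, 2) → (-24/13, -10/13); (0, -4) → (48/13, 20/13); (-5/2, 5/4) → (-5/26, -145/52); (1, -5/2) → (25/13, 49/26)
T5 translate by (-3, 5): (-187/26, -15/52) → (-265/26, 245/52); (-24/13, -10/13) → (-63/13, 55/13); (48/13, 20/13) → (9/13, 85/13); (-5/26, -145/52) → (-83/26, 115/52); (25/13, 49/26) → (-14/13, 179/26)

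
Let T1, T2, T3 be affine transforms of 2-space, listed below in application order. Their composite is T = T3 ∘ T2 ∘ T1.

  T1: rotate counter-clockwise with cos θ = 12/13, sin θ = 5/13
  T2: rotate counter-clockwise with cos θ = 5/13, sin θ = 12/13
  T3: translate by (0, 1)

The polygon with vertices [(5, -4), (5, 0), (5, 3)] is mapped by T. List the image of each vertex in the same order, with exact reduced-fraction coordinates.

image vertices: (4, 6), (0, 6), (-3, 6)

T1 rotate counter-clockwise with cos θ = 12/13, sin θ = 5/13: (5, -4) → (80/13, -23/13); (5, 0) → (60/13, 25/13); (5, 3) → (45/13, 61/13)
T2 rotate counter-clockwise with cos θ = 5/13, sin θ = 12/13: (80/13, -23/13) → (4, 5); (60/13, 25/13) → (0, 5); (45/13, 61/13) → (-3, 5)
T3 translate by (0, 1): (4, 5) → (4, 6); (0, 5) → (0, 6); (-3, 5) → (-3, 6)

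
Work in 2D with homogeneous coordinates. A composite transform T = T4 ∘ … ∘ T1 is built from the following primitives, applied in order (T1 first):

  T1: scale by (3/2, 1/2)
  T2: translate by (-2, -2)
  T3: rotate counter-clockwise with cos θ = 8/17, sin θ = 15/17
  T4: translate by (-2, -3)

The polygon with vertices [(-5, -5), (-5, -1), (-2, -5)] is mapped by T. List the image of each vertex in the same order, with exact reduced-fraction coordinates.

T1 scale by (3/2, 1/2): (-5, -5) → (-15/2, -5/2); (-5, -1) → (-15/2, -1/2); (-2, -5) → (-3, -5/2)
T2 translate by (-2, -2): (-15/2, -5/2) → (-19/2, -9/2); (-15/2, -1/2) → (-19/2, -5/2); (-3, -5/2) → (-5, -9/2)
T3 rotate counter-clockwise with cos θ = 8/17, sin θ = 15/17: (-19/2, -9/2) → (-1/2, -21/2); (-19/2, -5/2) → (-77/34, -325/34); (-5, -9/2) → (55/34, -111/17)
T4 translate by (-2, -3): (-1/2, -21/2) → (-5/2, -27/2); (-77/34, -325/34) → (-145/34, -427/34); (55/34, -111/17) → (-13/34, -162/17)

image vertices: (-5/2, -27/2), (-145/34, -427/34), (-13/34, -162/17)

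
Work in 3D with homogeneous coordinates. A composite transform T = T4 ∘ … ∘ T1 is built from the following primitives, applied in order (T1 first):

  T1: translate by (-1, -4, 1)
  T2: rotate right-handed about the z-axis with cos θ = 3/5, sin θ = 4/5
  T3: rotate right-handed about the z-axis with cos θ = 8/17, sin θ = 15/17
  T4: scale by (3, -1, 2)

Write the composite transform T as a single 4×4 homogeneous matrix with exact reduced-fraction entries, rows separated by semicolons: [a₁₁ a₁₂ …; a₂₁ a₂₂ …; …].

T1 = [1 0 0 -1; 0 1 0 -4; 0 0 1 1; 0 0 0 1]
T2·T1 = [3/5 -4/5 0 13/5; 4/5 3/5 0 -16/5; 0 0 1 1; 0 0 0 1]
T3·…·T1 = [-36/85 -77/85 0 344/85; 77/85 -36/85 0 67/85; 0 0 1 1; 0 0 0 1]
T4·…·T1 = [-108/85 -231/85 0 1032/85; -77/85 36/85 0 -67/85; 0 0 2 2; 0 0 0 1]

T = [-108/85 -231/85 0 1032/85; -77/85 36/85 0 -67/85; 0 0 2 2; 0 0 0 1]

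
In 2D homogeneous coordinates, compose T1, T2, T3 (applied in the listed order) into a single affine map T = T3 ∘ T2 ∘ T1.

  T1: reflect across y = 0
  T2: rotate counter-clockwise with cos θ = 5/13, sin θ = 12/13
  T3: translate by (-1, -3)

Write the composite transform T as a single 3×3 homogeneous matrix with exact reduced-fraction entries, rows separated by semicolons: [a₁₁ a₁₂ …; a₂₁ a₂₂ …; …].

T1 = [1 0 0; 0 -1 0; 0 0 1]
T2·T1 = [5/13 12/13 0; 12/13 -5/13 0; 0 0 1]
T3·…·T1 = [5/13 12/13 -1; 12/13 -5/13 -3; 0 0 1]

T = [5/13 12/13 -1; 12/13 -5/13 -3; 0 0 1]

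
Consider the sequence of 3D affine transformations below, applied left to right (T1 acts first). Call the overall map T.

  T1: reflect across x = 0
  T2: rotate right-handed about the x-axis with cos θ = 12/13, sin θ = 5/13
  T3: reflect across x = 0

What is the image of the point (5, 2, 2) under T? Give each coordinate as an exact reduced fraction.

T1 reflect across x = 0: (5, 2, 2) → (-5, 2, 2)
T2 rotate right-handed about the x-axis with cos θ = 12/13, sin θ = 5/13: (-5, 2, 2) → (-5, 14/13, 34/13)
T3 reflect across x = 0: (-5, 14/13, 34/13) → (5, 14/13, 34/13)

T(p) = (5, 14/13, 34/13)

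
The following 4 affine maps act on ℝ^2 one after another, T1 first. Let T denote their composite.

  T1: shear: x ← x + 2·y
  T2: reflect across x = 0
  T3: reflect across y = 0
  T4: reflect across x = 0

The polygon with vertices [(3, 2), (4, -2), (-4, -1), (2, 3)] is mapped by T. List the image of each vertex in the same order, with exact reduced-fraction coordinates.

T1 shear: x ← x + 2·y: (3, 2) → (7, 2); (4, -2) → (0, -2); (-4, -1) → (-6, -1); (2, 3) → (8, 3)
T2 reflect across x = 0: (7, 2) → (-7, 2); (0, -2) → (0, -2); (-6, -1) → (6, -1); (8, 3) → (-8, 3)
T3 reflect across y = 0: (-7, 2) → (-7, -2); (0, -2) → (0, 2); (6, -1) → (6, 1); (-8, 3) → (-8, -3)
T4 reflect across x = 0: (-7, -2) → (7, -2); (0, 2) → (0, 2); (6, 1) → (-6, 1); (-8, -3) → (8, -3)

image vertices: (7, -2), (0, 2), (-6, 1), (8, -3)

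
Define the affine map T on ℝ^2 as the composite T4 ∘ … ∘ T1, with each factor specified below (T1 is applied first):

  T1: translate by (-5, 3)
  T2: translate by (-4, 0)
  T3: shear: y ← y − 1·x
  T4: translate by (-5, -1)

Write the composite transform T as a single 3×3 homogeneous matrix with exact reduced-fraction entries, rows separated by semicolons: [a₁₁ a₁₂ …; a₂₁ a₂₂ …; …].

T = [1 0 -14; -1 1 11; 0 0 1]

T1 = [1 0 -5; 0 1 3; 0 0 1]
T2·T1 = [1 0 -9; 0 1 3; 0 0 1]
T3·…·T1 = [1 0 -9; -1 1 12; 0 0 1]
T4·…·T1 = [1 0 -14; -1 1 11; 0 0 1]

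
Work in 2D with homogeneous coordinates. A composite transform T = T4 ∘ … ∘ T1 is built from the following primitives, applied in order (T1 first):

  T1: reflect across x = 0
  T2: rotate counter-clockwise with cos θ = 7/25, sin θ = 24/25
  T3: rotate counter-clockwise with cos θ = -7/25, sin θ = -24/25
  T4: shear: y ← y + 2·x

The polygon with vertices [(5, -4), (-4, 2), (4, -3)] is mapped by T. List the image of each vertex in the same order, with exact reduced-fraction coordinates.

image vertices: (-3979/625, -8386/625), (556/125, 1054/125), (-3116/625, -6469/625)

T1 reflect across x = 0: (5, -4) → (-5, -4); (-4, 2) → (4, 2); (4, -3) → (-4, -3)
T2 rotate counter-clockwise with cos θ = 7/25, sin θ = 24/25: (-5, -4) → (61/25, -148/25); (4, 2) → (-4/5, 22/5); (-4, -3) → (44/25, -117/25)
T3 rotate counter-clockwise with cos θ = -7/25, sin θ = -24/25: (61/25, -148/25) → (-3979/625, -428/625); (-4/5, 22/5) → (556/125, -58/125); (44/25, -117/25) → (-3116/625, -237/625)
T4 shear: y ← y + 2·x: (-3979/625, -428/625) → (-3979/625, -8386/625); (556/125, -58/125) → (556/125, 1054/125); (-3116/625, -237/625) → (-3116/625, -6469/625)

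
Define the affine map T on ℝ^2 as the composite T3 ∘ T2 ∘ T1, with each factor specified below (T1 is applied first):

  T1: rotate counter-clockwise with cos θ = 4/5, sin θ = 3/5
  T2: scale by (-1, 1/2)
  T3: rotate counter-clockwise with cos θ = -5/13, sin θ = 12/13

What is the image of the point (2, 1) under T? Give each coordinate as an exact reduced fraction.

T1 rotate counter-clockwise with cos θ = 4/5, sin θ = 3/5: (2, 1) → (1, 2)
T2 scale by (-1, 1/2): (1, 2) → (-1, 1)
T3 rotate counter-clockwise with cos θ = -5/13, sin θ = 12/13: (-1, 1) → (-7/13, -17/13)

T(p) = (-7/13, -17/13)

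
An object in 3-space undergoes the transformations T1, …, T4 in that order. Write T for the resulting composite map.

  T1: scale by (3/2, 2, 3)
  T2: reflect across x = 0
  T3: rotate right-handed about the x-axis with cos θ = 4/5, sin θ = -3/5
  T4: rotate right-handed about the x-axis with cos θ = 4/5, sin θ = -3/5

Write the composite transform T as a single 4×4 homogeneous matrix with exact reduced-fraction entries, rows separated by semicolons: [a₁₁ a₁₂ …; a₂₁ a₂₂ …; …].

T1 = [3/2 0 0 0; 0 2 0 0; 0 0 3 0; 0 0 0 1]
T2·T1 = [-3/2 0 0 0; 0 2 0 0; 0 0 3 0; 0 0 0 1]
T3·…·T1 = [-3/2 0 0 0; 0 8/5 9/5 0; 0 -6/5 12/5 0; 0 0 0 1]
T4·…·T1 = [-3/2 0 0 0; 0 14/25 72/25 0; 0 -48/25 21/25 0; 0 0 0 1]

T = [-3/2 0 0 0; 0 14/25 72/25 0; 0 -48/25 21/25 0; 0 0 0 1]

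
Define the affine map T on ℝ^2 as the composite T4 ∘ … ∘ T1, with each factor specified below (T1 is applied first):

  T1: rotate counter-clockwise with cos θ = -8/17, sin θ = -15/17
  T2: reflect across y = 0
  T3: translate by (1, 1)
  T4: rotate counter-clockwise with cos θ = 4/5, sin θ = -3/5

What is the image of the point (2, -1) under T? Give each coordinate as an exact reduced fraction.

T(p) = (61/85, 198/85)

T1 rotate counter-clockwise with cos θ = -8/17, sin θ = -15/17: (2, -1) → (-31/17, -22/17)
T2 reflect across y = 0: (-31/17, -22/17) → (-31/17, 22/17)
T3 translate by (1, 1): (-31/17, 22/17) → (-14/17, 39/17)
T4 rotate counter-clockwise with cos θ = 4/5, sin θ = -3/5: (-14/17, 39/17) → (61/85, 198/85)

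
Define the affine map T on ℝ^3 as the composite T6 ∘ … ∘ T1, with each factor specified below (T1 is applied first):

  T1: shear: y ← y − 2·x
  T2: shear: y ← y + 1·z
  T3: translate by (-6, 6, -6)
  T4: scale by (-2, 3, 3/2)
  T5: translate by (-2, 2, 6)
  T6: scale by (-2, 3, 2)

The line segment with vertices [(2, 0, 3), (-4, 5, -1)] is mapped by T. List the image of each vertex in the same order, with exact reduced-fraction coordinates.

T1 shear: y ← y − 2·x: (2, 0, 3) → (2, -4, 3); (-4, 5, -1) → (-4, 13, -1)
T2 shear: y ← y + 1·z: (2, -4, 3) → (2, -1, 3); (-4, 13, -1) → (-4, 12, -1)
T3 translate by (-6, 6, -6): (2, -1, 3) → (-4, 5, -3); (-4, 12, -1) → (-10, 18, -7)
T4 scale by (-2, 3, 3/2): (-4, 5, -3) → (8, 15, -9/2); (-10, 18, -7) → (20, 54, -21/2)
T5 translate by (-2, 2, 6): (8, 15, -9/2) → (6, 17, 3/2); (20, 54, -21/2) → (18, 56, -9/2)
T6 scale by (-2, 3, 2): (6, 17, 3/2) → (-12, 51, 3); (18, 56, -9/2) → (-36, 168, -9)

image vertices: (-12, 51, 3), (-36, 168, -9)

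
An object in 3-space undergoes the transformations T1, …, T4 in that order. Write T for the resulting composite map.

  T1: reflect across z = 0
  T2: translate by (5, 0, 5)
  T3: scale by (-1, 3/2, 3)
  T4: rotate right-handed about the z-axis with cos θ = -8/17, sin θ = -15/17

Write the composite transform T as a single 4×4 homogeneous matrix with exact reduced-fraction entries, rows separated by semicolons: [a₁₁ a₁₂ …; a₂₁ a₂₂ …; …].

T = [8/17 45/34 0 40/17; 15/17 -12/17 0 75/17; 0 0 -3 15; 0 0 0 1]

T1 = [1 0 0 0; 0 1 0 0; 0 0 -1 0; 0 0 0 1]
T2·T1 = [1 0 0 5; 0 1 0 0; 0 0 -1 5; 0 0 0 1]
T3·…·T1 = [-1 0 0 -5; 0 3/2 0 0; 0 0 -3 15; 0 0 0 1]
T4·…·T1 = [8/17 45/34 0 40/17; 15/17 -12/17 0 75/17; 0 0 -3 15; 0 0 0 1]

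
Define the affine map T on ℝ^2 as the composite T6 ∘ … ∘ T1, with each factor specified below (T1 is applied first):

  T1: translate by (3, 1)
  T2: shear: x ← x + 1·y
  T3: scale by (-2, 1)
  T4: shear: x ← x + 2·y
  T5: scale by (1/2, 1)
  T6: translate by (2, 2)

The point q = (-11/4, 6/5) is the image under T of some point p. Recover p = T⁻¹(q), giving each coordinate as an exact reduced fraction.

p = (7/4, -9/5)

T1 = [1 0 3; 0 1 1; 0 0 1]
T2·T1 = [1 1 4; 0 1 1; 0 0 1]
T3·…·T1 = [-2 -2 -8; 0 1 1; 0 0 1]
T4·…·T1 = [-2 0 -6; 0 1 1; 0 0 1]
T5·…·T1 = [-1 0 -3; 0 1 1; 0 0 1]
T6·…·T1 = [-1 0 -1; 0 1 3; 0 0 1]
det M = -1; M⁻¹ = [-1 0 -1; 0 1 -3; 0 0 1]
M⁻¹ · (-11/4, 6/5)ᵀ = (7/4, -9/5)ᵀ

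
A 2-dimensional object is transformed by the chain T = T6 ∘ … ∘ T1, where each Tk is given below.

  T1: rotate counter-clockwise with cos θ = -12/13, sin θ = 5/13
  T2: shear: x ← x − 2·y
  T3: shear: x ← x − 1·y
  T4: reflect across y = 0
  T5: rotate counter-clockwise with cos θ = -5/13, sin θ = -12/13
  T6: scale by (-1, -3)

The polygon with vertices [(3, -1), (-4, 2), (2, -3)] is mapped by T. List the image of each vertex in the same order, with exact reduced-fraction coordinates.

T1 rotate counter-clockwise with cos θ = -12/13, sin θ = 5/13: (3, -1) → (-31/13, 27/13); (-4, 2) → (38/13, -44/13); (2, -3) → (-9/13, 46/13)
T2 shear: x ← x − 2·y: (-31/13, 27/13) → (-85/13, 27/13); (38/13, -44/13) → (126/13, -44/13); (-9/13, 46/13) → (-101/13, 46/13)
T3 shear: x ← x − 1·y: (-85/13, 27/13) → (-112/13, 27/13); (126/13, -44/13) → (170/13, -44/13); (-101/13, 46/13) → (-147/13, 46/13)
T4 reflect across y = 0: (-112/13, 27/13) → (-112/13, -27/13); (170/13, -44/13) → (170/13, 44/13); (-147/13, 46/13) → (-147/13, -46/13)
T5 rotate counter-clockwise with cos θ = -5/13, sin θ = -12/13: (-112/13, -27/13) → (236/169, 1479/169); (170/13, 44/13) → (-322/169, -2260/169); (-147/13, -46/13) → (183/169, 1994/169)
T6 scale by (-1, -3): (236/169, 1479/169) → (-236/169, -4437/169); (-322/169, -2260/169) → (322/169, 6780/169); (183/169, 1994/169) → (-183/169, -5982/169)

image vertices: (-236/169, -4437/169), (322/169, 6780/169), (-183/169, -5982/169)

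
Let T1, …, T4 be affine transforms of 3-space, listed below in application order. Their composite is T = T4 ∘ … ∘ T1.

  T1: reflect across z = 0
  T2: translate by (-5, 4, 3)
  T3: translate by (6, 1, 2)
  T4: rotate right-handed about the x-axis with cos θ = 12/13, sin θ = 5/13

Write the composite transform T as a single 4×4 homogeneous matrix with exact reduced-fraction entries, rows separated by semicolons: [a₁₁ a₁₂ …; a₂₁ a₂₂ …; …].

T = [1 0 0 1; 0 12/13 5/13 35/13; 0 5/13 -12/13 85/13; 0 0 0 1]

T1 = [1 0 0 0; 0 1 0 0; 0 0 -1 0; 0 0 0 1]
T2·T1 = [1 0 0 -5; 0 1 0 4; 0 0 -1 3; 0 0 0 1]
T3·…·T1 = [1 0 0 1; 0 1 0 5; 0 0 -1 5; 0 0 0 1]
T4·…·T1 = [1 0 0 1; 0 12/13 5/13 35/13; 0 5/13 -12/13 85/13; 0 0 0 1]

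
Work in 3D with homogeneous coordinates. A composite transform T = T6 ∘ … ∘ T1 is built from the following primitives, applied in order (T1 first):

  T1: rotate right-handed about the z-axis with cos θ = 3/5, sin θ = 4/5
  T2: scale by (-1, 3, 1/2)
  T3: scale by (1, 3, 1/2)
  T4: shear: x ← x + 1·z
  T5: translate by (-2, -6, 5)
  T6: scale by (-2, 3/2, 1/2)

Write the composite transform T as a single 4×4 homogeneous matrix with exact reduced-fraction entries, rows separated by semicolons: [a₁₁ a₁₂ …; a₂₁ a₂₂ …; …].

T = [6/5 -8/5 -1/2 4; 54/5 81/10 0 -9; 0 0 1/8 5/2; 0 0 0 1]

T1 = [3/5 -4/5 0 0; 4/5 3/5 0 0; 0 0 1 0; 0 0 0 1]
T2·T1 = [-3/5 4/5 0 0; 12/5 9/5 0 0; 0 0 1/2 0; 0 0 0 1]
T3·…·T1 = [-3/5 4/5 0 0; 36/5 27/5 0 0; 0 0 1/4 0; 0 0 0 1]
T4·…·T1 = [-3/5 4/5 1/4 0; 36/5 27/5 0 0; 0 0 1/4 0; 0 0 0 1]
T5·…·T1 = [-3/5 4/5 1/4 -2; 36/5 27/5 0 -6; 0 0 1/4 5; 0 0 0 1]
T6·…·T1 = [6/5 -8/5 -1/2 4; 54/5 81/10 0 -9; 0 0 1/8 5/2; 0 0 0 1]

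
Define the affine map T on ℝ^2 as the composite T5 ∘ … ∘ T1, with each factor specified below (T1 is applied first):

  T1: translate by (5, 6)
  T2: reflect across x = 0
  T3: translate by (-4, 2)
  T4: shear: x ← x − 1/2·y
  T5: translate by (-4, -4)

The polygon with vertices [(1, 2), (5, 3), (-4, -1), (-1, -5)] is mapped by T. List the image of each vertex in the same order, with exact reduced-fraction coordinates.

T1 translate by (5, 6): (1, 2) → (6, 8); (5, 3) → (10, 9); (-4, -1) → (1, 5); (-1, -5) → (4, 1)
T2 reflect across x = 0: (6, 8) → (-6, 8); (10, 9) → (-10, 9); (1, 5) → (-1, 5); (4, 1) → (-4, 1)
T3 translate by (-4, 2): (-6, 8) → (-10, 10); (-10, 9) → (-14, 11); (-1, 5) → (-5, 7); (-4, 1) → (-8, 3)
T4 shear: x ← x − 1/2·y: (-10, 10) → (-15, 10); (-14, 11) → (-39/2, 11); (-5, 7) → (-17/2, 7); (-8, 3) → (-19/2, 3)
T5 translate by (-4, -4): (-15, 10) → (-19, 6); (-39/2, 11) → (-47/2, 7); (-17/2, 7) → (-25/2, 3); (-19/2, 3) → (-27/2, -1)

image vertices: (-19, 6), (-47/2, 7), (-25/2, 3), (-27/2, -1)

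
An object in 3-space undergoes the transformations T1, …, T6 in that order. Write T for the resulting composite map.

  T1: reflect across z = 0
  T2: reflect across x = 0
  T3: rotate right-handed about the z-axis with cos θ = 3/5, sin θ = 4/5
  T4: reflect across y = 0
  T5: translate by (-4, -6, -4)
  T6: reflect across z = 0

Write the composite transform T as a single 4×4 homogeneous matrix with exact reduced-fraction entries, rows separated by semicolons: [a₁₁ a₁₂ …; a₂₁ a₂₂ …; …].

T = [-3/5 -4/5 0 -4; 4/5 -3/5 0 -6; 0 0 1 4; 0 0 0 1]

T1 = [1 0 0 0; 0 1 0 0; 0 0 -1 0; 0 0 0 1]
T2·T1 = [-1 0 0 0; 0 1 0 0; 0 0 -1 0; 0 0 0 1]
T3·…·T1 = [-3/5 -4/5 0 0; -4/5 3/5 0 0; 0 0 -1 0; 0 0 0 1]
T4·…·T1 = [-3/5 -4/5 0 0; 4/5 -3/5 0 0; 0 0 -1 0; 0 0 0 1]
T5·…·T1 = [-3/5 -4/5 0 -4; 4/5 -3/5 0 -6; 0 0 -1 -4; 0 0 0 1]
T6·…·T1 = [-3/5 -4/5 0 -4; 4/5 -3/5 0 -6; 0 0 1 4; 0 0 0 1]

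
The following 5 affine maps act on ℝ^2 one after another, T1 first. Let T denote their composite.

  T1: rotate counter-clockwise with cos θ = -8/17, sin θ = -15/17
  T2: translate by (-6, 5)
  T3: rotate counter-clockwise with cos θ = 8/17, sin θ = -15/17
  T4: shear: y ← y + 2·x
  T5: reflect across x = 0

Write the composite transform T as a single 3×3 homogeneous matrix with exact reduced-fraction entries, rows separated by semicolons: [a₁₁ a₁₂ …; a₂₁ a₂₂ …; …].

T = [1 0 -27/17; -2 -1 184/17; 0 0 1]

T1 = [-8/17 15/17 0; -15/17 -8/17 0; 0 0 1]
T2·T1 = [-8/17 15/17 -6; -15/17 -8/17 5; 0 0 1]
T3·…·T1 = [-1 0 27/17; 0 -1 130/17; 0 0 1]
T4·…·T1 = [-1 0 27/17; -2 -1 184/17; 0 0 1]
T5·…·T1 = [1 0 -27/17; -2 -1 184/17; 0 0 1]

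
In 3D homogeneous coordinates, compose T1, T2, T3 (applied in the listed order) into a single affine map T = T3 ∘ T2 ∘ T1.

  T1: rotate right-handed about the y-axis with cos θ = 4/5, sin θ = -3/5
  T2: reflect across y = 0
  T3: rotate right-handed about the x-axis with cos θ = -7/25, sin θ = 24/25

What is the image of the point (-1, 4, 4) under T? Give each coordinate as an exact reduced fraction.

T1 rotate right-handed about the y-axis with cos θ = 4/5, sin θ = -3/5: (-1, 4, 4) → (-16/5, 4, 13/5)
T2 reflect across y = 0: (-16/5, 4, 13/5) → (-16/5, -4, 13/5)
T3 rotate right-handed about the x-axis with cos θ = -7/25, sin θ = 24/25: (-16/5, -4, 13/5) → (-16/5, -172/125, -571/125)

T(p) = (-16/5, -172/125, -571/125)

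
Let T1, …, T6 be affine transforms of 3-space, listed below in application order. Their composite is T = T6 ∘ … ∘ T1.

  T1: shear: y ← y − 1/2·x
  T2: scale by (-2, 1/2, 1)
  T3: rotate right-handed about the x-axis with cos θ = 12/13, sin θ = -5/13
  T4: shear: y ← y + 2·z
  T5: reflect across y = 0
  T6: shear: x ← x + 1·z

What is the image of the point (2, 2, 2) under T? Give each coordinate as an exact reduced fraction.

T1 shear: y ← y − 1/2·x: (2, 2, 2) → (2, 1, 2)
T2 scale by (-2, 1/2, 1): (2, 1, 2) → (-4, 1/2, 2)
T3 rotate right-handed about the x-axis with cos θ = 12/13, sin θ = -5/13: (-4, 1/2, 2) → (-4, 16/13, 43/26)
T4 shear: y ← y + 2·z: (-4, 16/13, 43/26) → (-4, 59/13, 43/26)
T5 reflect across y = 0: (-4, 59/13, 43/26) → (-4, -59/13, 43/26)
T6 shear: x ← x + 1·z: (-4, -59/13, 43/26) → (-61/26, -59/13, 43/26)

T(p) = (-61/26, -59/13, 43/26)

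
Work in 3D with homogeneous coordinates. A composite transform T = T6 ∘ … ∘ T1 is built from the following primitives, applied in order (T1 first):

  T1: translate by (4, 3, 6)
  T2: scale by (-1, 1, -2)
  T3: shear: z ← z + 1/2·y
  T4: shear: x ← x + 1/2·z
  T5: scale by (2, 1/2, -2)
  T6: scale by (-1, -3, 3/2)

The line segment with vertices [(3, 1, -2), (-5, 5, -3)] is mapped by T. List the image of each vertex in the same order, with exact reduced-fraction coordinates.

image vertices: (20, -6, 18), (0, -12, 6)

T1 translate by (4, 3, 6): (3, 1, -2) → (7, 4, 4); (-5, 5, -3) → (-1, 8, 3)
T2 scale by (-1, 1, -2): (7, 4, 4) → (-7, 4, -8); (-1, 8, 3) → (1, 8, -6)
T3 shear: z ← z + 1/2·y: (-7, 4, -8) → (-7, 4, -6); (1, 8, -6) → (1, 8, -2)
T4 shear: x ← x + 1/2·z: (-7, 4, -6) → (-10, 4, -6); (1, 8, -2) → (0, 8, -2)
T5 scale by (2, 1/2, -2): (-10, 4, -6) → (-20, 2, 12); (0, 8, -2) → (0, 4, 4)
T6 scale by (-1, -3, 3/2): (-20, 2, 12) → (20, -6, 18); (0, 4, 4) → (0, -12, 6)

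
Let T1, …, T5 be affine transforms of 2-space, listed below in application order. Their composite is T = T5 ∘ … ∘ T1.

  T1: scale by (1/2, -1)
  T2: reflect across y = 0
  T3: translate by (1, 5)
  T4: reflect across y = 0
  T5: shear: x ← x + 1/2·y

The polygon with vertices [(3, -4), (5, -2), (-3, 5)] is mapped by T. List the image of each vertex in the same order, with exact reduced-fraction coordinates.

image vertices: (2, -1), (2, -3), (-11/2, -10)

T1 scale by (1/2, -1): (3, -4) → (3/2, 4); (5, -2) → (5/2, 2); (-3, 5) → (-3/2, -5)
T2 reflect across y = 0: (3/2, 4) → (3/2, -4); (5/2, 2) → (5/2, -2); (-3/2, -5) → (-3/2, 5)
T3 translate by (1, 5): (3/2, -4) → (5/2, 1); (5/2, -2) → (7/2, 3); (-3/2, 5) → (-1/2, 10)
T4 reflect across y = 0: (5/2, 1) → (5/2, -1); (7/2, 3) → (7/2, -3); (-1/2, 10) → (-1/2, -10)
T5 shear: x ← x + 1/2·y: (5/2, -1) → (2, -1); (7/2, -3) → (2, -3); (-1/2, -10) → (-11/2, -10)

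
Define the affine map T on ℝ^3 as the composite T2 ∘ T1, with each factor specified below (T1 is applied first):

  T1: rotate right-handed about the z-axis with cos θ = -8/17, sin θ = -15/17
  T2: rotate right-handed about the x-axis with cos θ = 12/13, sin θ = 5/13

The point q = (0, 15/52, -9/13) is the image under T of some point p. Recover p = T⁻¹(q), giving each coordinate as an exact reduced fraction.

p = (0, 0, -3/4)

T1 = [-8/17 15/17 0 0; -15/17 -8/17 0 0; 0 0 1 0; 0 0 0 1]
T2·T1 = [-8/17 15/17 0 0; -180/221 -96/221 -5/13 0; -75/221 -40/221 12/13 0; 0 0 0 1]
det M = 1; M⁻¹ = [-8/17 -180/221 -75/221 0; 15/17 -96/221 -40/221 0; 0 -5/13 12/13 0; 0 0 0 1]
M⁻¹ · (0, 15/52, -9/13)ᵀ = (0, 0, -3/4)ᵀ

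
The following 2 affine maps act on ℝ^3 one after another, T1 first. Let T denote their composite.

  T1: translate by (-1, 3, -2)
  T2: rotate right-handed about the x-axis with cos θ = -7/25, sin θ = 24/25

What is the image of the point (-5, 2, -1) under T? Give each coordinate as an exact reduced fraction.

T1 translate by (-1, 3, -2): (-5, 2, -1) → (-6, 5, -3)
T2 rotate right-handed about the x-axis with cos θ = -7/25, sin θ = 24/25: (-6, 5, -3) → (-6, 37/25, 141/25)

T(p) = (-6, 37/25, 141/25)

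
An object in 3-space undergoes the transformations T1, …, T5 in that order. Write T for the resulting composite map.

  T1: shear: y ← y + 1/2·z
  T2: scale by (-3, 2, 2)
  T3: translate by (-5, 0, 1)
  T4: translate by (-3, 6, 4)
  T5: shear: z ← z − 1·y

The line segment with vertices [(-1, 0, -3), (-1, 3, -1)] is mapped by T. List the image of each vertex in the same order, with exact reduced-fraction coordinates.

image vertices: (-5, 3, -4), (-5, 11, -8)

T1 shear: y ← y + 1/2·z: (-1, 0, -3) → (-1, -3/2, -3); (-1, 3, -1) → (-1, 5/2, -1)
T2 scale by (-3, 2, 2): (-1, -3/2, -3) → (3, -3, -6); (-1, 5/2, -1) → (3, 5, -2)
T3 translate by (-5, 0, 1): (3, -3, -6) → (-2, -3, -5); (3, 5, -2) → (-2, 5, -1)
T4 translate by (-3, 6, 4): (-2, -3, -5) → (-5, 3, -1); (-2, 5, -1) → (-5, 11, 3)
T5 shear: z ← z − 1·y: (-5, 3, -1) → (-5, 3, -4); (-5, 11, 3) → (-5, 11, -8)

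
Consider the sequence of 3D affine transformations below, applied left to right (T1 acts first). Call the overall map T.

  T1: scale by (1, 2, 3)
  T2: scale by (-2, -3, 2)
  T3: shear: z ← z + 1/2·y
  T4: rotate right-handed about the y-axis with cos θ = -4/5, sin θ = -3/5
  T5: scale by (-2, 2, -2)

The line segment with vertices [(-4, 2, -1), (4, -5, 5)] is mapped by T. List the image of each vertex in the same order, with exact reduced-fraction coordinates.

T1 scale by (1, 2, 3): (-4, 2, -1) → (-4, 4, -3); (4, -5, 5) → (4, -10, 15)
T2 scale by (-2, -3, 2): (-4, 4, -3) → (8, -12, -6); (4, -10, 15) → (-8, 30, 30)
T3 shear: z ← z + 1/2·y: (8, -12, -6) → (8, -12, -12); (-8, 30, 30) → (-8, 30, 45)
T4 rotate right-handed about the y-axis with cos θ = -4/5, sin θ = -3/5: (8, -12, -12) → (4/5, -12, 72/5); (-8, 30, 45) → (-103/5, 30, -204/5)
T5 scale by (-2, 2, -2): (4/5, -12, 72/5) → (-8/5, -24, -144/5); (-103/5, 30, -204/5) → (206/5, 60, 408/5)

image vertices: (-8/5, -24, -144/5), (206/5, 60, 408/5)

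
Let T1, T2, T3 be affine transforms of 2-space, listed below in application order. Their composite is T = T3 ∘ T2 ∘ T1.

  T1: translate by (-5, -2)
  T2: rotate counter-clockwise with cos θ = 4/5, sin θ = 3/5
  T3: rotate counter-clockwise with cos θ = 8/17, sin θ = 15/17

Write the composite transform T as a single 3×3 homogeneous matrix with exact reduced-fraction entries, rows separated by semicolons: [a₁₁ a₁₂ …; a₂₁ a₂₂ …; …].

T1 = [1 0 -5; 0 1 -2; 0 0 1]
T2·T1 = [4/5 -3/5 -14/5; 3/5 4/5 -23/5; 0 0 1]
T3·…·T1 = [-13/85 -84/85 233/85; 84/85 -13/85 -394/85; 0 0 1]

T = [-13/85 -84/85 233/85; 84/85 -13/85 -394/85; 0 0 1]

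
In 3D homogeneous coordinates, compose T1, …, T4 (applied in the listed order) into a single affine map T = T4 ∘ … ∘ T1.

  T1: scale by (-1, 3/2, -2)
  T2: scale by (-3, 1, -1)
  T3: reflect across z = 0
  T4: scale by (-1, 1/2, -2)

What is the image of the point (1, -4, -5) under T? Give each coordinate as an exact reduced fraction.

T(p) = (-3, -3, -20)

T1 scale by (-1, 3/2, -2): (1, -4, -5) → (-1, -6, 10)
T2 scale by (-3, 1, -1): (-1, -6, 10) → (3, -6, -10)
T3 reflect across z = 0: (3, -6, -10) → (3, -6, 10)
T4 scale by (-1, 1/2, -2): (3, -6, 10) → (-3, -3, -20)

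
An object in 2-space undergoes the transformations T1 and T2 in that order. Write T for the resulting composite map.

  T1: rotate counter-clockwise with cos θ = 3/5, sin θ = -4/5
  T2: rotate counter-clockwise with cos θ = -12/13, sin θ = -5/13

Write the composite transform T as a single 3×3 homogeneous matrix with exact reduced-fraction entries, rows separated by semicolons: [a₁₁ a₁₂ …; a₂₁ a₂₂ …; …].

T = [-56/65 -33/65 0; 33/65 -56/65 0; 0 0 1]

T1 = [3/5 4/5 0; -4/5 3/5 0; 0 0 1]
T2·T1 = [-56/65 -33/65 0; 33/65 -56/65 0; 0 0 1]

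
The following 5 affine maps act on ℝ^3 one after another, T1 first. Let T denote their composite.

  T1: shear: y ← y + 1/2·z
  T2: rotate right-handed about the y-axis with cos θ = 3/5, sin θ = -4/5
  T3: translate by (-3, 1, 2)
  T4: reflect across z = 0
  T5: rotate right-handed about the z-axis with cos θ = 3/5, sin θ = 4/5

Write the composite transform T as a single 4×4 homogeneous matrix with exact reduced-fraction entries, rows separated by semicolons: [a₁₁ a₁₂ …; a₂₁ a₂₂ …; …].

T1 = [1 0 0 0; 0 1 1/2 0; 0 0 1 0; 0 0 0 1]
T2·T1 = [3/5 0 -4/5 0; 0 1 1/2 0; 4/5 0 3/5 0; 0 0 0 1]
T3·…·T1 = [3/5 0 -4/5 -3; 0 1 1/2 1; 4/5 0 3/5 2; 0 0 0 1]
T4·…·T1 = [3/5 0 -4/5 -3; 0 1 1/2 1; -4/5 0 -3/5 -2; 0 0 0 1]
T5·…·T1 = [9/25 -4/5 -22/25 -13/5; 12/25 3/5 -17/50 -9/5; -4/5 0 -3/5 -2; 0 0 0 1]

T = [9/25 -4/5 -22/25 -13/5; 12/25 3/5 -17/50 -9/5; -4/5 0 -3/5 -2; 0 0 0 1]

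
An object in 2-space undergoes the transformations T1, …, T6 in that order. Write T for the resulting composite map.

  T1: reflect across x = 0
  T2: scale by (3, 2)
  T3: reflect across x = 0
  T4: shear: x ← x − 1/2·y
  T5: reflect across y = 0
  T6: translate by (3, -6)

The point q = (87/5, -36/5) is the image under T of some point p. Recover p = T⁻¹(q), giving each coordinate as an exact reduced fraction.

T1 = [-1 0 0; 0 1 0; 0 0 1]
T2·T1 = [-3 0 0; 0 2 0; 0 0 1]
T3·…·T1 = [3 0 0; 0 2 0; 0 0 1]
T4·…·T1 = [3 -1 0; 0 2 0; 0 0 1]
T5·…·T1 = [3 -1 0; 0 -2 0; 0 0 1]
T6·…·T1 = [3 -1 3; 0 -2 -6; 0 0 1]
det M = -6; M⁻¹ = [1/3 -1/6 -2; 0 -1/2 -3; 0 0 1]
M⁻¹ · (87/5, -36/5)ᵀ = (5, 3/5)ᵀ

p = (5, 3/5)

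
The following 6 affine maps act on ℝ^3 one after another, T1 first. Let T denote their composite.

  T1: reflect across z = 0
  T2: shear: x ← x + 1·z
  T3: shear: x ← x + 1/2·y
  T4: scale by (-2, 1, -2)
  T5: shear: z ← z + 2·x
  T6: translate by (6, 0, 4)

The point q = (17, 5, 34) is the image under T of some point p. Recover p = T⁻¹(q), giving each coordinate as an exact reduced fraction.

p = (-4, 5, 4)

T1 = [1 0 0 0; 0 1 0 0; 0 0 -1 0; 0 0 0 1]
T2·T1 = [1 0 -1 0; 0 1 0 0; 0 0 -1 0; 0 0 0 1]
T3·…·T1 = [1 1/2 -1 0; 0 1 0 0; 0 0 -1 0; 0 0 0 1]
T4·…·T1 = [-2 -1 2 0; 0 1 0 0; 0 0 2 0; 0 0 0 1]
T5·…·T1 = [-2 -1 2 0; 0 1 0 0; -4 -2 6 0; 0 0 0 1]
T6·…·T1 = [-2 -1 2 6; 0 1 0 0; -4 -2 6 4; 0 0 0 1]
det M = -4; M⁻¹ = [-3/2 -1/2 1/2 7; 0 1 0 0; -1 0 1/2 4; 0 0 0 1]
M⁻¹ · (17, 5, 34)ᵀ = (-4, 5, 4)ᵀ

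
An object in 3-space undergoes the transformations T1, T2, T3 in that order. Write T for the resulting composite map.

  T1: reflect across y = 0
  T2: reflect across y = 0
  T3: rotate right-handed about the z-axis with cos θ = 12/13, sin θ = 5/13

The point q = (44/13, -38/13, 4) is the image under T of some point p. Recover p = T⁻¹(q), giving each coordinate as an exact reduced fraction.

p = (2, -4, 4)

T1 = [1 0 0 0; 0 -1 0 0; 0 0 1 0; 0 0 0 1]
T2·T1 = [1 0 0 0; 0 1 0 0; 0 0 1 0; 0 0 0 1]
T3·…·T1 = [12/13 -5/13 0 0; 5/13 12/13 0 0; 0 0 1 0; 0 0 0 1]
det M = 1; M⁻¹ = [12/13 5/13 0 0; -5/13 12/13 0 0; 0 0 1 0; 0 0 0 1]
M⁻¹ · (44/13, -38/13, 4)ᵀ = (2, -4, 4)ᵀ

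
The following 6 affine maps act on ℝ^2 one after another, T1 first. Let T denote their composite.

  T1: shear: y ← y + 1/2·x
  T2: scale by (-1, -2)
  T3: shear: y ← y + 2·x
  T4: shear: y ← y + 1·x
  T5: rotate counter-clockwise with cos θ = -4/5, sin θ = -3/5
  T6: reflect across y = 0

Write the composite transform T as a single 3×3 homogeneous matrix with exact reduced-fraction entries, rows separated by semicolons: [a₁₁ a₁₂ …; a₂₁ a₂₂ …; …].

T1 = [1 0 0; 1/2 1 0; 0 0 1]
T2·T1 = [-1 0 0; -1 -2 0; 0 0 1]
T3·…·T1 = [-1 0 0; -3 -2 0; 0 0 1]
T4·…·T1 = [-1 0 0; -4 -2 0; 0 0 1]
T5·…·T1 = [-8/5 -6/5 0; 19/5 8/5 0; 0 0 1]
T6·…·T1 = [-8/5 -6/5 0; -19/5 -8/5 0; 0 0 1]

T = [-8/5 -6/5 0; -19/5 -8/5 0; 0 0 1]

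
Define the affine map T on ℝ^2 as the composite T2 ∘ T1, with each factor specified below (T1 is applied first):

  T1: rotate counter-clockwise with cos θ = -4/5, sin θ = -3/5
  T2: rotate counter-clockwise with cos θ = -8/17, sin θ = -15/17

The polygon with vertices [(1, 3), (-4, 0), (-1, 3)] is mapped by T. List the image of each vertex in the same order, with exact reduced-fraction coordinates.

T1 rotate counter-clockwise with cos θ = -4/5, sin θ = -3/5: (1, 3) → (1, -3); (-4, 0) → (16/5, 12/5); (-1, 3) → (13/5, -9/5)
T2 rotate counter-clockwise with cos θ = -8/17, sin θ = -15/17: (1, -3) → (-53/17, 9/17); (16/5, 12/5) → (52/85, -336/85); (13/5, -9/5) → (-239/85, -123/85)

image vertices: (-53/17, 9/17), (52/85, -336/85), (-239/85, -123/85)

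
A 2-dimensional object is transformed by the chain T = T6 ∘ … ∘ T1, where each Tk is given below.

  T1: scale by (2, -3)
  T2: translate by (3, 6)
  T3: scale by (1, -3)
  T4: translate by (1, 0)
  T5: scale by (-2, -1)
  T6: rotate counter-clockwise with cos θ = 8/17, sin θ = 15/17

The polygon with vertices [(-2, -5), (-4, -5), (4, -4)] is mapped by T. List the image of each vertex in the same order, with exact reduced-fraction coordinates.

T1 scale by (2, -3): (-2, -5) → (-4, 15); (-4, -5) → (-8, 15); (4, -4) → (8, 12)
T2 translate by (3, 6): (-4, 15) → (-1, 21); (-8, 15) → (-5, 21); (8, 12) → (11, 18)
T3 scale by (1, -3): (-1, 21) → (-1, -63); (-5, 21) → (-5, -63); (11, 18) → (11, -54)
T4 translate by (1, 0): (-1, -63) → (0, -63); (-5, -63) → (-4, -63); (11, -54) → (12, -54)
T5 scale by (-2, -1): (0, -63) → (0, 63); (-4, -63) → (8, 63); (12, -54) → (-24, 54)
T6 rotate counter-clockwise with cos θ = 8/17, sin θ = 15/17: (0, 63) → (-945/17, 504/17); (8, 63) → (-881/17, 624/17); (-24, 54) → (-1002/17, 72/17)

image vertices: (-945/17, 504/17), (-881/17, 624/17), (-1002/17, 72/17)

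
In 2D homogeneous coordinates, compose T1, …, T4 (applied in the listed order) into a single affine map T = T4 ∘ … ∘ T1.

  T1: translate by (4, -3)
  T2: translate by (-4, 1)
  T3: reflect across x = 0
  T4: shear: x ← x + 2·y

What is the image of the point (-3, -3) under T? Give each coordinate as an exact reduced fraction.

T(p) = (-7, -5)

T1 translate by (4, -3): (-3, -3) → (1, -6)
T2 translate by (-4, 1): (1, -6) → (-3, -5)
T3 reflect across x = 0: (-3, -5) → (3, -5)
T4 shear: x ← x + 2·y: (3, -5) → (-7, -5)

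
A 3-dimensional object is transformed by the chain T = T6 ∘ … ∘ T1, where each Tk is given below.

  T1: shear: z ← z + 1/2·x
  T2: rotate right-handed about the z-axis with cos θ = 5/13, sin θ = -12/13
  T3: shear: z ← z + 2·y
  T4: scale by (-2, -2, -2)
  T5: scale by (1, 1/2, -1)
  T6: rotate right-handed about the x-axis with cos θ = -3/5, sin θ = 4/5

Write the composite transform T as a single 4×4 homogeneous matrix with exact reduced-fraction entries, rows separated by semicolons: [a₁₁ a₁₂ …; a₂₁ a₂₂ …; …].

T = [-10/13 -24/13 0 0; 8/5 -1 -8/5 0; 153/65 -16/13 -6/5 0; 0 0 0 1]

T1 = [1 0 0 0; 0 1 0 0; 1/2 0 1 0; 0 0 0 1]
T2·T1 = [5/13 12/13 0 0; -12/13 5/13 0 0; 1/2 0 1 0; 0 0 0 1]
T3·…·T1 = [5/13 12/13 0 0; -12/13 5/13 0 0; -35/26 10/13 1 0; 0 0 0 1]
T4·…·T1 = [-10/13 -24/13 0 0; 24/13 -10/13 0 0; 35/13 -20/13 -2 0; 0 0 0 1]
T5·…·T1 = [-10/13 -24/13 0 0; 12/13 -5/13 0 0; -35/13 20/13 2 0; 0 0 0 1]
T6·…·T1 = [-10/13 -24/13 0 0; 8/5 -1 -8/5 0; 153/65 -16/13 -6/5 0; 0 0 0 1]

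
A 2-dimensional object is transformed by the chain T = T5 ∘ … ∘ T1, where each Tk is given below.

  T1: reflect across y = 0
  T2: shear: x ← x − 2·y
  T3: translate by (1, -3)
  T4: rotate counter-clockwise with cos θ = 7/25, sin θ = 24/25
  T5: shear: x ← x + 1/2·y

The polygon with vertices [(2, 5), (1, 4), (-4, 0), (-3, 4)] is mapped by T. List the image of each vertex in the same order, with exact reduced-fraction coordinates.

T1 reflect across y = 0: (2, 5) → (2, -5); (1, 4) → (1, -4); (-4, 0) → (-4, 0); (-3, 4) → (-3, -4)
T2 shear: x ← x − 2·y: (2, -5) → (12, -5); (1, -4) → (9, -4); (-4, 0) → (-4, 0); (-3, -4) → (5, -4)
T3 translate by (1, -3): (12, -5) → (13, -8); (9, -4) → (10, -7); (-4, 0) → (-3, -3); (5, -4) → (6, -7)
T4 rotate counter-clockwise with cos θ = 7/25, sin θ = 24/25: (13, -8) → (283/25, 256/25); (10, -7) → (238/25, 191/25); (-3, -3) → (51/25, -93/25); (6, -7) → (42/5, 19/5)
T5 shear: x ← x + 1/2·y: (283/25, 256/25) → (411/25, 256/25); (238/25, 191/25) → (667/50, 191/25); (51/25, -93/25) → (9/50, -93/25); (42/5, 19/5) → (103/10, 19/5)

image vertices: (411/25, 256/25), (667/50, 191/25), (9/50, -93/25), (103/10, 19/5)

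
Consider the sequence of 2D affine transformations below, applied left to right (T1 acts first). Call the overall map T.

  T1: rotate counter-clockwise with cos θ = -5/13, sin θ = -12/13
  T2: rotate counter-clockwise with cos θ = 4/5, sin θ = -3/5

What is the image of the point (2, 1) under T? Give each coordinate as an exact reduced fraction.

T1 rotate counter-clockwise with cos θ = -5/13, sin θ = -12/13: (2, 1) → (2/13, -29/13)
T2 rotate counter-clockwise with cos θ = 4/5, sin θ = -3/5: (2/13, -29/13) → (-79/65, -122/65)

T(p) = (-79/65, -122/65)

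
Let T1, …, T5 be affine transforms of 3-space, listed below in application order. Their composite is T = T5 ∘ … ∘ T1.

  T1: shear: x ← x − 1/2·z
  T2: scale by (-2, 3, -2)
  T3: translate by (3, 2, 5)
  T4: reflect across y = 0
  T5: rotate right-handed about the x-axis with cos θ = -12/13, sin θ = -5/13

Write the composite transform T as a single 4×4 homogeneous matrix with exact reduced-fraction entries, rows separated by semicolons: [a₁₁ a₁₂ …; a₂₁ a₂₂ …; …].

T = [-2 0 1 3; 0 36/13 -10/13 49/13; 0 15/13 24/13 -50/13; 0 0 0 1]

T1 = [1 0 -1/2 0; 0 1 0 0; 0 0 1 0; 0 0 0 1]
T2·T1 = [-2 0 1 0; 0 3 0 0; 0 0 -2 0; 0 0 0 1]
T3·…·T1 = [-2 0 1 3; 0 3 0 2; 0 0 -2 5; 0 0 0 1]
T4·…·T1 = [-2 0 1 3; 0 -3 0 -2; 0 0 -2 5; 0 0 0 1]
T5·…·T1 = [-2 0 1 3; 0 36/13 -10/13 49/13; 0 15/13 24/13 -50/13; 0 0 0 1]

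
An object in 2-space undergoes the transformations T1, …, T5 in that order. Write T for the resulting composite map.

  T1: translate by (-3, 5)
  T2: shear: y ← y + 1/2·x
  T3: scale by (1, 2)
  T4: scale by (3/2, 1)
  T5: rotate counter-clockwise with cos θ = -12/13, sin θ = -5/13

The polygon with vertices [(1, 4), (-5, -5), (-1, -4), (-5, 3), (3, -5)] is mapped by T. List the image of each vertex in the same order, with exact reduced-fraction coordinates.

T1 translate by (-3, 5): (1, 4) → (-2, 9); (-5, -5) → (-8, 0); (-1, -4) → (-4, 1); (-5, 3) → (-8, 8); (3, -5) → (0, 0)
T2 shear: y ← y + 1/2·x: (-2, 9) → (-2, 8); (-8, 0) → (-8, -4); (-4, 1) → (-4, -1); (-8, 8) → (-8, 4); (0, 0) → (0, 0)
T3 scale by (1, 2): (-2, 8) → (-2, 16); (-8, -4) → (-8, -8); (-4, -1) → (-4, -2); (-8, 4) → (-8, 8); (0, 0) → (0, 0)
T4 scale by (3/2, 1): (-2, 16) → (-3, 16); (-8, -8) → (-12, -8); (-4, -2) → (-6, -2); (-8, 8) → (-12, 8); (0, 0) → (0, 0)
T5 rotate counter-clockwise with cos θ = -12/13, sin θ = -5/13: (-3, 16) → (116/13, -177/13); (-12, -8) → (8, 12); (-6, -2) → (62/13, 54/13); (-12, 8) → (184/13, -36/13); (0, 0) → (0, 0)

image vertices: (116/13, -177/13), (8, 12), (62/13, 54/13), (184/13, -36/13), (0, 0)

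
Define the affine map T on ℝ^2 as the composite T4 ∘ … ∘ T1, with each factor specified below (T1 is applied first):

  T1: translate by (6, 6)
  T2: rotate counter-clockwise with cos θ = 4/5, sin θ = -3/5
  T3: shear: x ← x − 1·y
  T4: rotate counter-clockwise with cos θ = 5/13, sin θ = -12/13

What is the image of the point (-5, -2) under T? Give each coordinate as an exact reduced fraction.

T(p) = (171/65, 29/65)

T1 translate by (6, 6): (-5, -2) → (1, 4)
T2 rotate counter-clockwise with cos θ = 4/5, sin θ = -3/5: (1, 4) → (16/5, 13/5)
T3 shear: x ← x − 1·y: (16/5, 13/5) → (3/5, 13/5)
T4 rotate counter-clockwise with cos θ = 5/13, sin θ = -12/13: (3/5, 13/5) → (171/65, 29/65)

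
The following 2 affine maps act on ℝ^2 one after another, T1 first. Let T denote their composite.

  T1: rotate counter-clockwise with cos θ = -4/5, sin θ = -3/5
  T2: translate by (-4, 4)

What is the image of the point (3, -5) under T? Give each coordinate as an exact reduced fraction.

T(p) = (-47/5, 31/5)

T1 rotate counter-clockwise with cos θ = -4/5, sin θ = -3/5: (3, -5) → (-27/5, 11/5)
T2 translate by (-4, 4): (-27/5, 11/5) → (-47/5, 31/5)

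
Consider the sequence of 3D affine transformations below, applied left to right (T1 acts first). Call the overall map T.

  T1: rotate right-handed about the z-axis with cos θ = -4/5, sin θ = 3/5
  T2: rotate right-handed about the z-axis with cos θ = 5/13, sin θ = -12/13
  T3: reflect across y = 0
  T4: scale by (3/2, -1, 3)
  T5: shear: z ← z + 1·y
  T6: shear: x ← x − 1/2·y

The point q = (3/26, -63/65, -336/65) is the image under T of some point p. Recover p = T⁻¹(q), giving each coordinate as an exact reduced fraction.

p = (-1, 0, -7/5)

T1 = [-4/5 -3/5 0 0; 3/5 -4/5 0 0; 0 0 1 0; 0 0 0 1]
T2·T1 = [16/65 -63/65 0 0; 63/65 16/65 0 0; 0 0 1 0; 0 0 0 1]
T3·…·T1 = [16/65 -63/65 0 0; -63/65 -16/65 0 0; 0 0 1 0; 0 0 0 1]
T4·…·T1 = [24/65 -189/130 0 0; 63/65 16/65 0 0; 0 0 3 0; 0 0 0 1]
T5·…·T1 = [24/65 -189/130 0 0; 63/65 16/65 0 0; 63/65 16/65 3 0; 0 0 0 1]
T6·…·T1 = [-3/26 -41/26 0 0; 63/65 16/65 0 0; 63/65 16/65 3 0; 0 0 0 1]
det M = 9/2; M⁻¹ = [32/195 41/39 0 0; -42/65 -1/13 0 0; 0 -1/3 1/3 0; 0 0 0 1]
M⁻¹ · (3/26, -63/65, -336/65)ᵀ = (-1, 0, -7/5)ᵀ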